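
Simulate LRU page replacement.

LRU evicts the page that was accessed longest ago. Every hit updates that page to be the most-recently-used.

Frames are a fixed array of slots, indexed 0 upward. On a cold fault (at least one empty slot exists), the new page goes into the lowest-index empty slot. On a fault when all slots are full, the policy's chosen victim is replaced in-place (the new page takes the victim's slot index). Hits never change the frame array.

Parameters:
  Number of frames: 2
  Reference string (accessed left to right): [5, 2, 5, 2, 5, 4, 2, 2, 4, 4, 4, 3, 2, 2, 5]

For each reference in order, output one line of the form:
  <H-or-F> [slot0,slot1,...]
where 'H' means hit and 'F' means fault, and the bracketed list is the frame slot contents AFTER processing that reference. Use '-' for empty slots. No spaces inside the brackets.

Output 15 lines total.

F [5,-]
F [5,2]
H [5,2]
H [5,2]
H [5,2]
F [5,4]
F [2,4]
H [2,4]
H [2,4]
H [2,4]
H [2,4]
F [3,4]
F [3,2]
H [3,2]
F [5,2]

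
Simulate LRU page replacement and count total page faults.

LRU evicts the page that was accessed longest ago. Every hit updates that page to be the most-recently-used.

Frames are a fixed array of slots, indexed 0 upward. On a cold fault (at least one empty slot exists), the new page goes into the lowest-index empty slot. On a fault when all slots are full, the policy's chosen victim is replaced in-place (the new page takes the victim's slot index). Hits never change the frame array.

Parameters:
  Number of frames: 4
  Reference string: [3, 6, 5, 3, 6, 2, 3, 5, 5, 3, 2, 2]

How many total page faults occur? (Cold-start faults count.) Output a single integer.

Step 0: ref 3 → FAULT, frames=[3,-,-,-]
Step 1: ref 6 → FAULT, frames=[3,6,-,-]
Step 2: ref 5 → FAULT, frames=[3,6,5,-]
Step 3: ref 3 → HIT, frames=[3,6,5,-]
Step 4: ref 6 → HIT, frames=[3,6,5,-]
Step 5: ref 2 → FAULT, frames=[3,6,5,2]
Step 6: ref 3 → HIT, frames=[3,6,5,2]
Step 7: ref 5 → HIT, frames=[3,6,5,2]
Step 8: ref 5 → HIT, frames=[3,6,5,2]
Step 9: ref 3 → HIT, frames=[3,6,5,2]
Step 10: ref 2 → HIT, frames=[3,6,5,2]
Step 11: ref 2 → HIT, frames=[3,6,5,2]
Total faults: 4

Answer: 4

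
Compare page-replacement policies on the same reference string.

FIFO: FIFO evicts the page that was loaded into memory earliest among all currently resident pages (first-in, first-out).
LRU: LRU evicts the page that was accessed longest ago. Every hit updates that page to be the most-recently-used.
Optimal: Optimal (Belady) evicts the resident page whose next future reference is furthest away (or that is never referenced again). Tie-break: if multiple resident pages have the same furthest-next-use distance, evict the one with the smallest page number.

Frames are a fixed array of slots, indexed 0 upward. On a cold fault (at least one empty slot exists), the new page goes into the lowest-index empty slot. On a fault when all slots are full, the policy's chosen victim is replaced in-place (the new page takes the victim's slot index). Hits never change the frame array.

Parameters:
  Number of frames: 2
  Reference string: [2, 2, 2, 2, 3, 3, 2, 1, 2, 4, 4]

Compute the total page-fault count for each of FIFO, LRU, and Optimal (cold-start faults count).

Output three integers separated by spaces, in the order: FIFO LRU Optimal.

Answer: 5 4 4

Derivation:
--- FIFO ---
  step 0: ref 2 -> FAULT, frames=[2,-] (faults so far: 1)
  step 1: ref 2 -> HIT, frames=[2,-] (faults so far: 1)
  step 2: ref 2 -> HIT, frames=[2,-] (faults so far: 1)
  step 3: ref 2 -> HIT, frames=[2,-] (faults so far: 1)
  step 4: ref 3 -> FAULT, frames=[2,3] (faults so far: 2)
  step 5: ref 3 -> HIT, frames=[2,3] (faults so far: 2)
  step 6: ref 2 -> HIT, frames=[2,3] (faults so far: 2)
  step 7: ref 1 -> FAULT, evict 2, frames=[1,3] (faults so far: 3)
  step 8: ref 2 -> FAULT, evict 3, frames=[1,2] (faults so far: 4)
  step 9: ref 4 -> FAULT, evict 1, frames=[4,2] (faults so far: 5)
  step 10: ref 4 -> HIT, frames=[4,2] (faults so far: 5)
  FIFO total faults: 5
--- LRU ---
  step 0: ref 2 -> FAULT, frames=[2,-] (faults so far: 1)
  step 1: ref 2 -> HIT, frames=[2,-] (faults so far: 1)
  step 2: ref 2 -> HIT, frames=[2,-] (faults so far: 1)
  step 3: ref 2 -> HIT, frames=[2,-] (faults so far: 1)
  step 4: ref 3 -> FAULT, frames=[2,3] (faults so far: 2)
  step 5: ref 3 -> HIT, frames=[2,3] (faults so far: 2)
  step 6: ref 2 -> HIT, frames=[2,3] (faults so far: 2)
  step 7: ref 1 -> FAULT, evict 3, frames=[2,1] (faults so far: 3)
  step 8: ref 2 -> HIT, frames=[2,1] (faults so far: 3)
  step 9: ref 4 -> FAULT, evict 1, frames=[2,4] (faults so far: 4)
  step 10: ref 4 -> HIT, frames=[2,4] (faults so far: 4)
  LRU total faults: 4
--- Optimal ---
  step 0: ref 2 -> FAULT, frames=[2,-] (faults so far: 1)
  step 1: ref 2 -> HIT, frames=[2,-] (faults so far: 1)
  step 2: ref 2 -> HIT, frames=[2,-] (faults so far: 1)
  step 3: ref 2 -> HIT, frames=[2,-] (faults so far: 1)
  step 4: ref 3 -> FAULT, frames=[2,3] (faults so far: 2)
  step 5: ref 3 -> HIT, frames=[2,3] (faults so far: 2)
  step 6: ref 2 -> HIT, frames=[2,3] (faults so far: 2)
  step 7: ref 1 -> FAULT, evict 3, frames=[2,1] (faults so far: 3)
  step 8: ref 2 -> HIT, frames=[2,1] (faults so far: 3)
  step 9: ref 4 -> FAULT, evict 1, frames=[2,4] (faults so far: 4)
  step 10: ref 4 -> HIT, frames=[2,4] (faults so far: 4)
  Optimal total faults: 4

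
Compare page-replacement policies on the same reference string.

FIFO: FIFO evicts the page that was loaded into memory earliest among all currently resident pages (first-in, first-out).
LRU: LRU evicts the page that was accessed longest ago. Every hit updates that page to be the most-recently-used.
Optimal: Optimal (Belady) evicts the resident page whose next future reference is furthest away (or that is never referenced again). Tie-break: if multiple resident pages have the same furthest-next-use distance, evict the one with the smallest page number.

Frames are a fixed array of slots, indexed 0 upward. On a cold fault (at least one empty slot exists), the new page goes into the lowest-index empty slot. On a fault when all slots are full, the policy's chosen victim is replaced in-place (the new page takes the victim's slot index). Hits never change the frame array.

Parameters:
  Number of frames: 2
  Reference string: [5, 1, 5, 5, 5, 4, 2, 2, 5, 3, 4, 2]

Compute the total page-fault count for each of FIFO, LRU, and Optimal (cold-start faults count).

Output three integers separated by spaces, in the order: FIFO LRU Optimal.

Answer: 8 8 6

Derivation:
--- FIFO ---
  step 0: ref 5 -> FAULT, frames=[5,-] (faults so far: 1)
  step 1: ref 1 -> FAULT, frames=[5,1] (faults so far: 2)
  step 2: ref 5 -> HIT, frames=[5,1] (faults so far: 2)
  step 3: ref 5 -> HIT, frames=[5,1] (faults so far: 2)
  step 4: ref 5 -> HIT, frames=[5,1] (faults so far: 2)
  step 5: ref 4 -> FAULT, evict 5, frames=[4,1] (faults so far: 3)
  step 6: ref 2 -> FAULT, evict 1, frames=[4,2] (faults so far: 4)
  step 7: ref 2 -> HIT, frames=[4,2] (faults so far: 4)
  step 8: ref 5 -> FAULT, evict 4, frames=[5,2] (faults so far: 5)
  step 9: ref 3 -> FAULT, evict 2, frames=[5,3] (faults so far: 6)
  step 10: ref 4 -> FAULT, evict 5, frames=[4,3] (faults so far: 7)
  step 11: ref 2 -> FAULT, evict 3, frames=[4,2] (faults so far: 8)
  FIFO total faults: 8
--- LRU ---
  step 0: ref 5 -> FAULT, frames=[5,-] (faults so far: 1)
  step 1: ref 1 -> FAULT, frames=[5,1] (faults so far: 2)
  step 2: ref 5 -> HIT, frames=[5,1] (faults so far: 2)
  step 3: ref 5 -> HIT, frames=[5,1] (faults so far: 2)
  step 4: ref 5 -> HIT, frames=[5,1] (faults so far: 2)
  step 5: ref 4 -> FAULT, evict 1, frames=[5,4] (faults so far: 3)
  step 6: ref 2 -> FAULT, evict 5, frames=[2,4] (faults so far: 4)
  step 7: ref 2 -> HIT, frames=[2,4] (faults so far: 4)
  step 8: ref 5 -> FAULT, evict 4, frames=[2,5] (faults so far: 5)
  step 9: ref 3 -> FAULT, evict 2, frames=[3,5] (faults so far: 6)
  step 10: ref 4 -> FAULT, evict 5, frames=[3,4] (faults so far: 7)
  step 11: ref 2 -> FAULT, evict 3, frames=[2,4] (faults so far: 8)
  LRU total faults: 8
--- Optimal ---
  step 0: ref 5 -> FAULT, frames=[5,-] (faults so far: 1)
  step 1: ref 1 -> FAULT, frames=[5,1] (faults so far: 2)
  step 2: ref 5 -> HIT, frames=[5,1] (faults so far: 2)
  step 3: ref 5 -> HIT, frames=[5,1] (faults so far: 2)
  step 4: ref 5 -> HIT, frames=[5,1] (faults so far: 2)
  step 5: ref 4 -> FAULT, evict 1, frames=[5,4] (faults so far: 3)
  step 6: ref 2 -> FAULT, evict 4, frames=[5,2] (faults so far: 4)
  step 7: ref 2 -> HIT, frames=[5,2] (faults so far: 4)
  step 8: ref 5 -> HIT, frames=[5,2] (faults so far: 4)
  step 9: ref 3 -> FAULT, evict 5, frames=[3,2] (faults so far: 5)
  step 10: ref 4 -> FAULT, evict 3, frames=[4,2] (faults so far: 6)
  step 11: ref 2 -> HIT, frames=[4,2] (faults so far: 6)
  Optimal total faults: 6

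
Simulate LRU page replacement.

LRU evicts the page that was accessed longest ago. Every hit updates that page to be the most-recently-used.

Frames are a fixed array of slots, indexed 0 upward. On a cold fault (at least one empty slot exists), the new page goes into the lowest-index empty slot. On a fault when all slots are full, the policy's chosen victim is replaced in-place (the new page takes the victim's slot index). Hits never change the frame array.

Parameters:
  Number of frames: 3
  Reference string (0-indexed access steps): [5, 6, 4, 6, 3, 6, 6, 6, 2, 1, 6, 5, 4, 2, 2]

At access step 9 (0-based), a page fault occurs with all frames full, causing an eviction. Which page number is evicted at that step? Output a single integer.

Step 0: ref 5 -> FAULT, frames=[5,-,-]
Step 1: ref 6 -> FAULT, frames=[5,6,-]
Step 2: ref 4 -> FAULT, frames=[5,6,4]
Step 3: ref 6 -> HIT, frames=[5,6,4]
Step 4: ref 3 -> FAULT, evict 5, frames=[3,6,4]
Step 5: ref 6 -> HIT, frames=[3,6,4]
Step 6: ref 6 -> HIT, frames=[3,6,4]
Step 7: ref 6 -> HIT, frames=[3,6,4]
Step 8: ref 2 -> FAULT, evict 4, frames=[3,6,2]
Step 9: ref 1 -> FAULT, evict 3, frames=[1,6,2]
At step 9: evicted page 3

Answer: 3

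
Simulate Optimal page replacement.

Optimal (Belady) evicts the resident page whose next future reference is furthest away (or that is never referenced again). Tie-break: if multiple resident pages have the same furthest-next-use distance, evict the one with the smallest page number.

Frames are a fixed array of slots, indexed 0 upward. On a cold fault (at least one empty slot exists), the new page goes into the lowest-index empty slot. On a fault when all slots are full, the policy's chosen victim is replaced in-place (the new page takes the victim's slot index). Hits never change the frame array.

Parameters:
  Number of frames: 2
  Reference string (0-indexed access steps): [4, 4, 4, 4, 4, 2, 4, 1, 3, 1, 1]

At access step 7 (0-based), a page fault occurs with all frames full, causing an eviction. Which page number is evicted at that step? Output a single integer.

Answer: 2

Derivation:
Step 0: ref 4 -> FAULT, frames=[4,-]
Step 1: ref 4 -> HIT, frames=[4,-]
Step 2: ref 4 -> HIT, frames=[4,-]
Step 3: ref 4 -> HIT, frames=[4,-]
Step 4: ref 4 -> HIT, frames=[4,-]
Step 5: ref 2 -> FAULT, frames=[4,2]
Step 6: ref 4 -> HIT, frames=[4,2]
Step 7: ref 1 -> FAULT, evict 2, frames=[4,1]
At step 7: evicted page 2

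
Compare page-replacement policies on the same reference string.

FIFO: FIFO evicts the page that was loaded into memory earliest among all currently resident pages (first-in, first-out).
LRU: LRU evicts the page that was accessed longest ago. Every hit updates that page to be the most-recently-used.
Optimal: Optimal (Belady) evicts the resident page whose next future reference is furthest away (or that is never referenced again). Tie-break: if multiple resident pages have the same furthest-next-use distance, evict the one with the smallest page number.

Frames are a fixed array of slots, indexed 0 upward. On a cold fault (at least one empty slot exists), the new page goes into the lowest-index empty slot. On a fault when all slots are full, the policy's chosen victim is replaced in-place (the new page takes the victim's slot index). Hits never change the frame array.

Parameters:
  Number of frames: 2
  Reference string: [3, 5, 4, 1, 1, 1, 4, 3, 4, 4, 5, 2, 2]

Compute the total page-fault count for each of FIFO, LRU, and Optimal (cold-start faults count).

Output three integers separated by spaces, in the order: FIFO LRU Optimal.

--- FIFO ---
  step 0: ref 3 -> FAULT, frames=[3,-] (faults so far: 1)
  step 1: ref 5 -> FAULT, frames=[3,5] (faults so far: 2)
  step 2: ref 4 -> FAULT, evict 3, frames=[4,5] (faults so far: 3)
  step 3: ref 1 -> FAULT, evict 5, frames=[4,1] (faults so far: 4)
  step 4: ref 1 -> HIT, frames=[4,1] (faults so far: 4)
  step 5: ref 1 -> HIT, frames=[4,1] (faults so far: 4)
  step 6: ref 4 -> HIT, frames=[4,1] (faults so far: 4)
  step 7: ref 3 -> FAULT, evict 4, frames=[3,1] (faults so far: 5)
  step 8: ref 4 -> FAULT, evict 1, frames=[3,4] (faults so far: 6)
  step 9: ref 4 -> HIT, frames=[3,4] (faults so far: 6)
  step 10: ref 5 -> FAULT, evict 3, frames=[5,4] (faults so far: 7)
  step 11: ref 2 -> FAULT, evict 4, frames=[5,2] (faults so far: 8)
  step 12: ref 2 -> HIT, frames=[5,2] (faults so far: 8)
  FIFO total faults: 8
--- LRU ---
  step 0: ref 3 -> FAULT, frames=[3,-] (faults so far: 1)
  step 1: ref 5 -> FAULT, frames=[3,5] (faults so far: 2)
  step 2: ref 4 -> FAULT, evict 3, frames=[4,5] (faults so far: 3)
  step 3: ref 1 -> FAULT, evict 5, frames=[4,1] (faults so far: 4)
  step 4: ref 1 -> HIT, frames=[4,1] (faults so far: 4)
  step 5: ref 1 -> HIT, frames=[4,1] (faults so far: 4)
  step 6: ref 4 -> HIT, frames=[4,1] (faults so far: 4)
  step 7: ref 3 -> FAULT, evict 1, frames=[4,3] (faults so far: 5)
  step 8: ref 4 -> HIT, frames=[4,3] (faults so far: 5)
  step 9: ref 4 -> HIT, frames=[4,3] (faults so far: 5)
  step 10: ref 5 -> FAULT, evict 3, frames=[4,5] (faults so far: 6)
  step 11: ref 2 -> FAULT, evict 4, frames=[2,5] (faults so far: 7)
  step 12: ref 2 -> HIT, frames=[2,5] (faults so far: 7)
  LRU total faults: 7
--- Optimal ---
  step 0: ref 3 -> FAULT, frames=[3,-] (faults so far: 1)
  step 1: ref 5 -> FAULT, frames=[3,5] (faults so far: 2)
  step 2: ref 4 -> FAULT, evict 5, frames=[3,4] (faults so far: 3)
  step 3: ref 1 -> FAULT, evict 3, frames=[1,4] (faults so far: 4)
  step 4: ref 1 -> HIT, frames=[1,4] (faults so far: 4)
  step 5: ref 1 -> HIT, frames=[1,4] (faults so far: 4)
  step 6: ref 4 -> HIT, frames=[1,4] (faults so far: 4)
  step 7: ref 3 -> FAULT, evict 1, frames=[3,4] (faults so far: 5)
  step 8: ref 4 -> HIT, frames=[3,4] (faults so far: 5)
  step 9: ref 4 -> HIT, frames=[3,4] (faults so far: 5)
  step 10: ref 5 -> FAULT, evict 3, frames=[5,4] (faults so far: 6)
  step 11: ref 2 -> FAULT, evict 4, frames=[5,2] (faults so far: 7)
  step 12: ref 2 -> HIT, frames=[5,2] (faults so far: 7)
  Optimal total faults: 7

Answer: 8 7 7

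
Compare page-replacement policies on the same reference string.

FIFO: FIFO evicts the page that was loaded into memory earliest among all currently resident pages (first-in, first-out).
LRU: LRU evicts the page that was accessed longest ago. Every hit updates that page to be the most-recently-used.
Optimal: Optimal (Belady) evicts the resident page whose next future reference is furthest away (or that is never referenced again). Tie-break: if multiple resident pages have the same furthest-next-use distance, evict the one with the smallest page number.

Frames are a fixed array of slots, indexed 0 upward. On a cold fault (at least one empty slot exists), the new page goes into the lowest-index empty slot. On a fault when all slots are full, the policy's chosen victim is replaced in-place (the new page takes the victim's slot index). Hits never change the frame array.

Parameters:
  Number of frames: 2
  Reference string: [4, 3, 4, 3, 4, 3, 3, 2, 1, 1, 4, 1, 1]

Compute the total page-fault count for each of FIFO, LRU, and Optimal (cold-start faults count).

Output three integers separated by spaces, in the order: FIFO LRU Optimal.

Answer: 5 5 4

Derivation:
--- FIFO ---
  step 0: ref 4 -> FAULT, frames=[4,-] (faults so far: 1)
  step 1: ref 3 -> FAULT, frames=[4,3] (faults so far: 2)
  step 2: ref 4 -> HIT, frames=[4,3] (faults so far: 2)
  step 3: ref 3 -> HIT, frames=[4,3] (faults so far: 2)
  step 4: ref 4 -> HIT, frames=[4,3] (faults so far: 2)
  step 5: ref 3 -> HIT, frames=[4,3] (faults so far: 2)
  step 6: ref 3 -> HIT, frames=[4,3] (faults so far: 2)
  step 7: ref 2 -> FAULT, evict 4, frames=[2,3] (faults so far: 3)
  step 8: ref 1 -> FAULT, evict 3, frames=[2,1] (faults so far: 4)
  step 9: ref 1 -> HIT, frames=[2,1] (faults so far: 4)
  step 10: ref 4 -> FAULT, evict 2, frames=[4,1] (faults so far: 5)
  step 11: ref 1 -> HIT, frames=[4,1] (faults so far: 5)
  step 12: ref 1 -> HIT, frames=[4,1] (faults so far: 5)
  FIFO total faults: 5
--- LRU ---
  step 0: ref 4 -> FAULT, frames=[4,-] (faults so far: 1)
  step 1: ref 3 -> FAULT, frames=[4,3] (faults so far: 2)
  step 2: ref 4 -> HIT, frames=[4,3] (faults so far: 2)
  step 3: ref 3 -> HIT, frames=[4,3] (faults so far: 2)
  step 4: ref 4 -> HIT, frames=[4,3] (faults so far: 2)
  step 5: ref 3 -> HIT, frames=[4,3] (faults so far: 2)
  step 6: ref 3 -> HIT, frames=[4,3] (faults so far: 2)
  step 7: ref 2 -> FAULT, evict 4, frames=[2,3] (faults so far: 3)
  step 8: ref 1 -> FAULT, evict 3, frames=[2,1] (faults so far: 4)
  step 9: ref 1 -> HIT, frames=[2,1] (faults so far: 4)
  step 10: ref 4 -> FAULT, evict 2, frames=[4,1] (faults so far: 5)
  step 11: ref 1 -> HIT, frames=[4,1] (faults so far: 5)
  step 12: ref 1 -> HIT, frames=[4,1] (faults so far: 5)
  LRU total faults: 5
--- Optimal ---
  step 0: ref 4 -> FAULT, frames=[4,-] (faults so far: 1)
  step 1: ref 3 -> FAULT, frames=[4,3] (faults so far: 2)
  step 2: ref 4 -> HIT, frames=[4,3] (faults so far: 2)
  step 3: ref 3 -> HIT, frames=[4,3] (faults so far: 2)
  step 4: ref 4 -> HIT, frames=[4,3] (faults so far: 2)
  step 5: ref 3 -> HIT, frames=[4,3] (faults so far: 2)
  step 6: ref 3 -> HIT, frames=[4,3] (faults so far: 2)
  step 7: ref 2 -> FAULT, evict 3, frames=[4,2] (faults so far: 3)
  step 8: ref 1 -> FAULT, evict 2, frames=[4,1] (faults so far: 4)
  step 9: ref 1 -> HIT, frames=[4,1] (faults so far: 4)
  step 10: ref 4 -> HIT, frames=[4,1] (faults so far: 4)
  step 11: ref 1 -> HIT, frames=[4,1] (faults so far: 4)
  step 12: ref 1 -> HIT, frames=[4,1] (faults so far: 4)
  Optimal total faults: 4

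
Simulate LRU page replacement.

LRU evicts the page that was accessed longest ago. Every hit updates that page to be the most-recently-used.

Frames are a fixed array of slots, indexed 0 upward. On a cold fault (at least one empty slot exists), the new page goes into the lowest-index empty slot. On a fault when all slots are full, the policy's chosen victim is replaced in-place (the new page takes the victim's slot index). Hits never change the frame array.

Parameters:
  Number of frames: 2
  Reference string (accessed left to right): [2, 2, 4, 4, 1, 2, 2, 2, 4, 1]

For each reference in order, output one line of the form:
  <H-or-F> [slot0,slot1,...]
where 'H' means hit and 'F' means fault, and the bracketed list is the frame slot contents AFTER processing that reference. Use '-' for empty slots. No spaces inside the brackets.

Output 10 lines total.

F [2,-]
H [2,-]
F [2,4]
H [2,4]
F [1,4]
F [1,2]
H [1,2]
H [1,2]
F [4,2]
F [4,1]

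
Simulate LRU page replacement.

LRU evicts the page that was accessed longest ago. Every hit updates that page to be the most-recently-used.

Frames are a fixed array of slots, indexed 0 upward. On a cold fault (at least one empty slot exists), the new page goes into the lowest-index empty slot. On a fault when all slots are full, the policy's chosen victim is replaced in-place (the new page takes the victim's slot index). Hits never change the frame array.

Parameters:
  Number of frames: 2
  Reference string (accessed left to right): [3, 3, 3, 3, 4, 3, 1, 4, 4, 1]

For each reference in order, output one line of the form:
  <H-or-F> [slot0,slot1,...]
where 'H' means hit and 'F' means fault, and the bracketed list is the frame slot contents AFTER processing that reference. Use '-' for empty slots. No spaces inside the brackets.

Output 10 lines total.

F [3,-]
H [3,-]
H [3,-]
H [3,-]
F [3,4]
H [3,4]
F [3,1]
F [4,1]
H [4,1]
H [4,1]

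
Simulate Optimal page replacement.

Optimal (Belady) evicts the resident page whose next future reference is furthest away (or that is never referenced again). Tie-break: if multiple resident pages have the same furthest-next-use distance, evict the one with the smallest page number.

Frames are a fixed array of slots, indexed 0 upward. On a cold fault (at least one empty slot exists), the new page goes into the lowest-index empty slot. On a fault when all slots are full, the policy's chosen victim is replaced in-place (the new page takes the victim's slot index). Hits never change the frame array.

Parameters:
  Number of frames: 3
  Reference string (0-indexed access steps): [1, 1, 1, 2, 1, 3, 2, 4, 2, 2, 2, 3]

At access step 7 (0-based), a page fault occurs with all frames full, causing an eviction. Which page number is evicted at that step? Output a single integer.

Step 0: ref 1 -> FAULT, frames=[1,-,-]
Step 1: ref 1 -> HIT, frames=[1,-,-]
Step 2: ref 1 -> HIT, frames=[1,-,-]
Step 3: ref 2 -> FAULT, frames=[1,2,-]
Step 4: ref 1 -> HIT, frames=[1,2,-]
Step 5: ref 3 -> FAULT, frames=[1,2,3]
Step 6: ref 2 -> HIT, frames=[1,2,3]
Step 7: ref 4 -> FAULT, evict 1, frames=[4,2,3]
At step 7: evicted page 1

Answer: 1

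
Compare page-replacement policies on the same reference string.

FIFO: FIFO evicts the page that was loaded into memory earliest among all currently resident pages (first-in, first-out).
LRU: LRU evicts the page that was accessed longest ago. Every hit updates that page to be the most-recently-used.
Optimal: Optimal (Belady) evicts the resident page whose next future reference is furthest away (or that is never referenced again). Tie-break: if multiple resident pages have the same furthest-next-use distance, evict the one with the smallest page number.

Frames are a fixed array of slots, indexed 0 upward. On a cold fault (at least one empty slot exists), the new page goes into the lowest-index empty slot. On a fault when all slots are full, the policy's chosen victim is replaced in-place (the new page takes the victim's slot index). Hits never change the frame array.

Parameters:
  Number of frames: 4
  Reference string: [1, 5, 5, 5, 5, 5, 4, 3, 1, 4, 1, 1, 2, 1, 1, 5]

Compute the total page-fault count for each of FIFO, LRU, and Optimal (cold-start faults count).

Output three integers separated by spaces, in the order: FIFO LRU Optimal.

Answer: 7 6 5

Derivation:
--- FIFO ---
  step 0: ref 1 -> FAULT, frames=[1,-,-,-] (faults so far: 1)
  step 1: ref 5 -> FAULT, frames=[1,5,-,-] (faults so far: 2)
  step 2: ref 5 -> HIT, frames=[1,5,-,-] (faults so far: 2)
  step 3: ref 5 -> HIT, frames=[1,5,-,-] (faults so far: 2)
  step 4: ref 5 -> HIT, frames=[1,5,-,-] (faults so far: 2)
  step 5: ref 5 -> HIT, frames=[1,5,-,-] (faults so far: 2)
  step 6: ref 4 -> FAULT, frames=[1,5,4,-] (faults so far: 3)
  step 7: ref 3 -> FAULT, frames=[1,5,4,3] (faults so far: 4)
  step 8: ref 1 -> HIT, frames=[1,5,4,3] (faults so far: 4)
  step 9: ref 4 -> HIT, frames=[1,5,4,3] (faults so far: 4)
  step 10: ref 1 -> HIT, frames=[1,5,4,3] (faults so far: 4)
  step 11: ref 1 -> HIT, frames=[1,5,4,3] (faults so far: 4)
  step 12: ref 2 -> FAULT, evict 1, frames=[2,5,4,3] (faults so far: 5)
  step 13: ref 1 -> FAULT, evict 5, frames=[2,1,4,3] (faults so far: 6)
  step 14: ref 1 -> HIT, frames=[2,1,4,3] (faults so far: 6)
  step 15: ref 5 -> FAULT, evict 4, frames=[2,1,5,3] (faults so far: 7)
  FIFO total faults: 7
--- LRU ---
  step 0: ref 1 -> FAULT, frames=[1,-,-,-] (faults so far: 1)
  step 1: ref 5 -> FAULT, frames=[1,5,-,-] (faults so far: 2)
  step 2: ref 5 -> HIT, frames=[1,5,-,-] (faults so far: 2)
  step 3: ref 5 -> HIT, frames=[1,5,-,-] (faults so far: 2)
  step 4: ref 5 -> HIT, frames=[1,5,-,-] (faults so far: 2)
  step 5: ref 5 -> HIT, frames=[1,5,-,-] (faults so far: 2)
  step 6: ref 4 -> FAULT, frames=[1,5,4,-] (faults so far: 3)
  step 7: ref 3 -> FAULT, frames=[1,5,4,3] (faults so far: 4)
  step 8: ref 1 -> HIT, frames=[1,5,4,3] (faults so far: 4)
  step 9: ref 4 -> HIT, frames=[1,5,4,3] (faults so far: 4)
  step 10: ref 1 -> HIT, frames=[1,5,4,3] (faults so far: 4)
  step 11: ref 1 -> HIT, frames=[1,5,4,3] (faults so far: 4)
  step 12: ref 2 -> FAULT, evict 5, frames=[1,2,4,3] (faults so far: 5)
  step 13: ref 1 -> HIT, frames=[1,2,4,3] (faults so far: 5)
  step 14: ref 1 -> HIT, frames=[1,2,4,3] (faults so far: 5)
  step 15: ref 5 -> FAULT, evict 3, frames=[1,2,4,5] (faults so far: 6)
  LRU total faults: 6
--- Optimal ---
  step 0: ref 1 -> FAULT, frames=[1,-,-,-] (faults so far: 1)
  step 1: ref 5 -> FAULT, frames=[1,5,-,-] (faults so far: 2)
  step 2: ref 5 -> HIT, frames=[1,5,-,-] (faults so far: 2)
  step 3: ref 5 -> HIT, frames=[1,5,-,-] (faults so far: 2)
  step 4: ref 5 -> HIT, frames=[1,5,-,-] (faults so far: 2)
  step 5: ref 5 -> HIT, frames=[1,5,-,-] (faults so far: 2)
  step 6: ref 4 -> FAULT, frames=[1,5,4,-] (faults so far: 3)
  step 7: ref 3 -> FAULT, frames=[1,5,4,3] (faults so far: 4)
  step 8: ref 1 -> HIT, frames=[1,5,4,3] (faults so far: 4)
  step 9: ref 4 -> HIT, frames=[1,5,4,3] (faults so far: 4)
  step 10: ref 1 -> HIT, frames=[1,5,4,3] (faults so far: 4)
  step 11: ref 1 -> HIT, frames=[1,5,4,3] (faults so far: 4)
  step 12: ref 2 -> FAULT, evict 3, frames=[1,5,4,2] (faults so far: 5)
  step 13: ref 1 -> HIT, frames=[1,5,4,2] (faults so far: 5)
  step 14: ref 1 -> HIT, frames=[1,5,4,2] (faults so far: 5)
  step 15: ref 5 -> HIT, frames=[1,5,4,2] (faults so far: 5)
  Optimal total faults: 5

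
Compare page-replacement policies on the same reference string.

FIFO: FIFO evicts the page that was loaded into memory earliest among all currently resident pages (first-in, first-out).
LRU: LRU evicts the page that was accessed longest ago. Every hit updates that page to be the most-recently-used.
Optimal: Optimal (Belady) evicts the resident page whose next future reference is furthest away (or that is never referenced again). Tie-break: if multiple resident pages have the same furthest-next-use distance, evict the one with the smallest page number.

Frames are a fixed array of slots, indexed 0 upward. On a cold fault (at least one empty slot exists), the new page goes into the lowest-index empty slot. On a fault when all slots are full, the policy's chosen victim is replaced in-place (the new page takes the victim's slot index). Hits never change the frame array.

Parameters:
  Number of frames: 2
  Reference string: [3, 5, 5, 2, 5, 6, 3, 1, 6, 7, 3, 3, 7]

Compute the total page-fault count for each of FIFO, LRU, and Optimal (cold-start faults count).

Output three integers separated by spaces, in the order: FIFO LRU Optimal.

Answer: 9 9 8

Derivation:
--- FIFO ---
  step 0: ref 3 -> FAULT, frames=[3,-] (faults so far: 1)
  step 1: ref 5 -> FAULT, frames=[3,5] (faults so far: 2)
  step 2: ref 5 -> HIT, frames=[3,5] (faults so far: 2)
  step 3: ref 2 -> FAULT, evict 3, frames=[2,5] (faults so far: 3)
  step 4: ref 5 -> HIT, frames=[2,5] (faults so far: 3)
  step 5: ref 6 -> FAULT, evict 5, frames=[2,6] (faults so far: 4)
  step 6: ref 3 -> FAULT, evict 2, frames=[3,6] (faults so far: 5)
  step 7: ref 1 -> FAULT, evict 6, frames=[3,1] (faults so far: 6)
  step 8: ref 6 -> FAULT, evict 3, frames=[6,1] (faults so far: 7)
  step 9: ref 7 -> FAULT, evict 1, frames=[6,7] (faults so far: 8)
  step 10: ref 3 -> FAULT, evict 6, frames=[3,7] (faults so far: 9)
  step 11: ref 3 -> HIT, frames=[3,7] (faults so far: 9)
  step 12: ref 7 -> HIT, frames=[3,7] (faults so far: 9)
  FIFO total faults: 9
--- LRU ---
  step 0: ref 3 -> FAULT, frames=[3,-] (faults so far: 1)
  step 1: ref 5 -> FAULT, frames=[3,5] (faults so far: 2)
  step 2: ref 5 -> HIT, frames=[3,5] (faults so far: 2)
  step 3: ref 2 -> FAULT, evict 3, frames=[2,5] (faults so far: 3)
  step 4: ref 5 -> HIT, frames=[2,5] (faults so far: 3)
  step 5: ref 6 -> FAULT, evict 2, frames=[6,5] (faults so far: 4)
  step 6: ref 3 -> FAULT, evict 5, frames=[6,3] (faults so far: 5)
  step 7: ref 1 -> FAULT, evict 6, frames=[1,3] (faults so far: 6)
  step 8: ref 6 -> FAULT, evict 3, frames=[1,6] (faults so far: 7)
  step 9: ref 7 -> FAULT, evict 1, frames=[7,6] (faults so far: 8)
  step 10: ref 3 -> FAULT, evict 6, frames=[7,3] (faults so far: 9)
  step 11: ref 3 -> HIT, frames=[7,3] (faults so far: 9)
  step 12: ref 7 -> HIT, frames=[7,3] (faults so far: 9)
  LRU total faults: 9
--- Optimal ---
  step 0: ref 3 -> FAULT, frames=[3,-] (faults so far: 1)
  step 1: ref 5 -> FAULT, frames=[3,5] (faults so far: 2)
  step 2: ref 5 -> HIT, frames=[3,5] (faults so far: 2)
  step 3: ref 2 -> FAULT, evict 3, frames=[2,5] (faults so far: 3)
  step 4: ref 5 -> HIT, frames=[2,5] (faults so far: 3)
  step 5: ref 6 -> FAULT, evict 2, frames=[6,5] (faults so far: 4)
  step 6: ref 3 -> FAULT, evict 5, frames=[6,3] (faults so far: 5)
  step 7: ref 1 -> FAULT, evict 3, frames=[6,1] (faults so far: 6)
  step 8: ref 6 -> HIT, frames=[6,1] (faults so far: 6)
  step 9: ref 7 -> FAULT, evict 1, frames=[6,7] (faults so far: 7)
  step 10: ref 3 -> FAULT, evict 6, frames=[3,7] (faults so far: 8)
  step 11: ref 3 -> HIT, frames=[3,7] (faults so far: 8)
  step 12: ref 7 -> HIT, frames=[3,7] (faults so far: 8)
  Optimal total faults: 8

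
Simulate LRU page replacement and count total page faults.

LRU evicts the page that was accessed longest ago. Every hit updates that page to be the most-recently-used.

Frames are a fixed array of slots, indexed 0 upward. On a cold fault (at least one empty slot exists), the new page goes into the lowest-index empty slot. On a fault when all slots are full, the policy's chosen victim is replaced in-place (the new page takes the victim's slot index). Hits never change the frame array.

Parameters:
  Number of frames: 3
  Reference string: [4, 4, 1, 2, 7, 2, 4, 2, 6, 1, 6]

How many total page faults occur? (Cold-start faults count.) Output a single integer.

Answer: 7

Derivation:
Step 0: ref 4 → FAULT, frames=[4,-,-]
Step 1: ref 4 → HIT, frames=[4,-,-]
Step 2: ref 1 → FAULT, frames=[4,1,-]
Step 3: ref 2 → FAULT, frames=[4,1,2]
Step 4: ref 7 → FAULT (evict 4), frames=[7,1,2]
Step 5: ref 2 → HIT, frames=[7,1,2]
Step 6: ref 4 → FAULT (evict 1), frames=[7,4,2]
Step 7: ref 2 → HIT, frames=[7,4,2]
Step 8: ref 6 → FAULT (evict 7), frames=[6,4,2]
Step 9: ref 1 → FAULT (evict 4), frames=[6,1,2]
Step 10: ref 6 → HIT, frames=[6,1,2]
Total faults: 7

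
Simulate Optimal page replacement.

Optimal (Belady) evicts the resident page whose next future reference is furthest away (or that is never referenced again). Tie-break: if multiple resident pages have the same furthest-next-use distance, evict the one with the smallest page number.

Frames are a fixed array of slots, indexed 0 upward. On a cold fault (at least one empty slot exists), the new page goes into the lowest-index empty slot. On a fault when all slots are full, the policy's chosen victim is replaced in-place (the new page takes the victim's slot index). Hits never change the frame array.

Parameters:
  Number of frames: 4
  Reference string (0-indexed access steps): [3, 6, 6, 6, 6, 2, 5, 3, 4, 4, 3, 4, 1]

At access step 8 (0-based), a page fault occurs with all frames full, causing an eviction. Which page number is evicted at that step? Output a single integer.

Answer: 2

Derivation:
Step 0: ref 3 -> FAULT, frames=[3,-,-,-]
Step 1: ref 6 -> FAULT, frames=[3,6,-,-]
Step 2: ref 6 -> HIT, frames=[3,6,-,-]
Step 3: ref 6 -> HIT, frames=[3,6,-,-]
Step 4: ref 6 -> HIT, frames=[3,6,-,-]
Step 5: ref 2 -> FAULT, frames=[3,6,2,-]
Step 6: ref 5 -> FAULT, frames=[3,6,2,5]
Step 7: ref 3 -> HIT, frames=[3,6,2,5]
Step 8: ref 4 -> FAULT, evict 2, frames=[3,6,4,5]
At step 8: evicted page 2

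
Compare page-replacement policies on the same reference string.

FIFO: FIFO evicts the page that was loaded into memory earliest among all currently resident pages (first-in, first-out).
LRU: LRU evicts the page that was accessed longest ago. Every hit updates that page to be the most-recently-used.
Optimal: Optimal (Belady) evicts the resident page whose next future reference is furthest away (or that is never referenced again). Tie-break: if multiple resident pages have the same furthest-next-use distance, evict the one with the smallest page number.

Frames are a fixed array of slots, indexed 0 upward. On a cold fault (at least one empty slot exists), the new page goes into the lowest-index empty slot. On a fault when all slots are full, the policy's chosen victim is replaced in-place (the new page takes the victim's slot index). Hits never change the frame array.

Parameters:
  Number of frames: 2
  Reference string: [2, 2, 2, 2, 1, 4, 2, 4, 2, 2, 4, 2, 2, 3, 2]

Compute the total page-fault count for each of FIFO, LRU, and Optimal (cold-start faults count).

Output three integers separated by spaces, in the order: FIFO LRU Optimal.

Answer: 5 5 4

Derivation:
--- FIFO ---
  step 0: ref 2 -> FAULT, frames=[2,-] (faults so far: 1)
  step 1: ref 2 -> HIT, frames=[2,-] (faults so far: 1)
  step 2: ref 2 -> HIT, frames=[2,-] (faults so far: 1)
  step 3: ref 2 -> HIT, frames=[2,-] (faults so far: 1)
  step 4: ref 1 -> FAULT, frames=[2,1] (faults so far: 2)
  step 5: ref 4 -> FAULT, evict 2, frames=[4,1] (faults so far: 3)
  step 6: ref 2 -> FAULT, evict 1, frames=[4,2] (faults so far: 4)
  step 7: ref 4 -> HIT, frames=[4,2] (faults so far: 4)
  step 8: ref 2 -> HIT, frames=[4,2] (faults so far: 4)
  step 9: ref 2 -> HIT, frames=[4,2] (faults so far: 4)
  step 10: ref 4 -> HIT, frames=[4,2] (faults so far: 4)
  step 11: ref 2 -> HIT, frames=[4,2] (faults so far: 4)
  step 12: ref 2 -> HIT, frames=[4,2] (faults so far: 4)
  step 13: ref 3 -> FAULT, evict 4, frames=[3,2] (faults so far: 5)
  step 14: ref 2 -> HIT, frames=[3,2] (faults so far: 5)
  FIFO total faults: 5
--- LRU ---
  step 0: ref 2 -> FAULT, frames=[2,-] (faults so far: 1)
  step 1: ref 2 -> HIT, frames=[2,-] (faults so far: 1)
  step 2: ref 2 -> HIT, frames=[2,-] (faults so far: 1)
  step 3: ref 2 -> HIT, frames=[2,-] (faults so far: 1)
  step 4: ref 1 -> FAULT, frames=[2,1] (faults so far: 2)
  step 5: ref 4 -> FAULT, evict 2, frames=[4,1] (faults so far: 3)
  step 6: ref 2 -> FAULT, evict 1, frames=[4,2] (faults so far: 4)
  step 7: ref 4 -> HIT, frames=[4,2] (faults so far: 4)
  step 8: ref 2 -> HIT, frames=[4,2] (faults so far: 4)
  step 9: ref 2 -> HIT, frames=[4,2] (faults so far: 4)
  step 10: ref 4 -> HIT, frames=[4,2] (faults so far: 4)
  step 11: ref 2 -> HIT, frames=[4,2] (faults so far: 4)
  step 12: ref 2 -> HIT, frames=[4,2] (faults so far: 4)
  step 13: ref 3 -> FAULT, evict 4, frames=[3,2] (faults so far: 5)
  step 14: ref 2 -> HIT, frames=[3,2] (faults so far: 5)
  LRU total faults: 5
--- Optimal ---
  step 0: ref 2 -> FAULT, frames=[2,-] (faults so far: 1)
  step 1: ref 2 -> HIT, frames=[2,-] (faults so far: 1)
  step 2: ref 2 -> HIT, frames=[2,-] (faults so far: 1)
  step 3: ref 2 -> HIT, frames=[2,-] (faults so far: 1)
  step 4: ref 1 -> FAULT, frames=[2,1] (faults so far: 2)
  step 5: ref 4 -> FAULT, evict 1, frames=[2,4] (faults so far: 3)
  step 6: ref 2 -> HIT, frames=[2,4] (faults so far: 3)
  step 7: ref 4 -> HIT, frames=[2,4] (faults so far: 3)
  step 8: ref 2 -> HIT, frames=[2,4] (faults so far: 3)
  step 9: ref 2 -> HIT, frames=[2,4] (faults so far: 3)
  step 10: ref 4 -> HIT, frames=[2,4] (faults so far: 3)
  step 11: ref 2 -> HIT, frames=[2,4] (faults so far: 3)
  step 12: ref 2 -> HIT, frames=[2,4] (faults so far: 3)
  step 13: ref 3 -> FAULT, evict 4, frames=[2,3] (faults so far: 4)
  step 14: ref 2 -> HIT, frames=[2,3] (faults so far: 4)
  Optimal total faults: 4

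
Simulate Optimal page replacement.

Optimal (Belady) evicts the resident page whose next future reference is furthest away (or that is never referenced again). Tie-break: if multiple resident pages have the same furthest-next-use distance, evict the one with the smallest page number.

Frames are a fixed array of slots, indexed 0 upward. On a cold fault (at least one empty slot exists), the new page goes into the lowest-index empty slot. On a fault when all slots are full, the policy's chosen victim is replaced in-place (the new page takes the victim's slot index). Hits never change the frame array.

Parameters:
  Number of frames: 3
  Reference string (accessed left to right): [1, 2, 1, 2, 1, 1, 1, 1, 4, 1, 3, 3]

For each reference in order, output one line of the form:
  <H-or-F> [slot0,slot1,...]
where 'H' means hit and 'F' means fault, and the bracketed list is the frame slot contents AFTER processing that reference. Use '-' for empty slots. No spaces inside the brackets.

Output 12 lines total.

F [1,-,-]
F [1,2,-]
H [1,2,-]
H [1,2,-]
H [1,2,-]
H [1,2,-]
H [1,2,-]
H [1,2,-]
F [1,2,4]
H [1,2,4]
F [3,2,4]
H [3,2,4]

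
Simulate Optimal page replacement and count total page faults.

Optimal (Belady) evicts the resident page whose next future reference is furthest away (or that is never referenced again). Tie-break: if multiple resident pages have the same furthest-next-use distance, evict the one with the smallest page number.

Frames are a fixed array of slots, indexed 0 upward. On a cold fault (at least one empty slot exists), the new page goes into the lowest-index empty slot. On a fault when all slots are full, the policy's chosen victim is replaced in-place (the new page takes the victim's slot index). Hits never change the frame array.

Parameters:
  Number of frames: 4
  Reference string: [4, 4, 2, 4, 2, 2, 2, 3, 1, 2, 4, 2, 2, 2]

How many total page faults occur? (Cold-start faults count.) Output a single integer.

Answer: 4

Derivation:
Step 0: ref 4 → FAULT, frames=[4,-,-,-]
Step 1: ref 4 → HIT, frames=[4,-,-,-]
Step 2: ref 2 → FAULT, frames=[4,2,-,-]
Step 3: ref 4 → HIT, frames=[4,2,-,-]
Step 4: ref 2 → HIT, frames=[4,2,-,-]
Step 5: ref 2 → HIT, frames=[4,2,-,-]
Step 6: ref 2 → HIT, frames=[4,2,-,-]
Step 7: ref 3 → FAULT, frames=[4,2,3,-]
Step 8: ref 1 → FAULT, frames=[4,2,3,1]
Step 9: ref 2 → HIT, frames=[4,2,3,1]
Step 10: ref 4 → HIT, frames=[4,2,3,1]
Step 11: ref 2 → HIT, frames=[4,2,3,1]
Step 12: ref 2 → HIT, frames=[4,2,3,1]
Step 13: ref 2 → HIT, frames=[4,2,3,1]
Total faults: 4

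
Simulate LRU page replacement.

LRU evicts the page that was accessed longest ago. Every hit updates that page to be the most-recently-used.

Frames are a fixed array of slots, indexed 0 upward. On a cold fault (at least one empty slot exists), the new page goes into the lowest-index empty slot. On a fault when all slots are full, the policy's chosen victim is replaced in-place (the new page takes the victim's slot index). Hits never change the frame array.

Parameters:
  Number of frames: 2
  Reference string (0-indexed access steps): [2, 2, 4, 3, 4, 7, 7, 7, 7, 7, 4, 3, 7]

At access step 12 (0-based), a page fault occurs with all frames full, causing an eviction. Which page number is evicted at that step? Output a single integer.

Answer: 4

Derivation:
Step 0: ref 2 -> FAULT, frames=[2,-]
Step 1: ref 2 -> HIT, frames=[2,-]
Step 2: ref 4 -> FAULT, frames=[2,4]
Step 3: ref 3 -> FAULT, evict 2, frames=[3,4]
Step 4: ref 4 -> HIT, frames=[3,4]
Step 5: ref 7 -> FAULT, evict 3, frames=[7,4]
Step 6: ref 7 -> HIT, frames=[7,4]
Step 7: ref 7 -> HIT, frames=[7,4]
Step 8: ref 7 -> HIT, frames=[7,4]
Step 9: ref 7 -> HIT, frames=[7,4]
Step 10: ref 4 -> HIT, frames=[7,4]
Step 11: ref 3 -> FAULT, evict 7, frames=[3,4]
Step 12: ref 7 -> FAULT, evict 4, frames=[3,7]
At step 12: evicted page 4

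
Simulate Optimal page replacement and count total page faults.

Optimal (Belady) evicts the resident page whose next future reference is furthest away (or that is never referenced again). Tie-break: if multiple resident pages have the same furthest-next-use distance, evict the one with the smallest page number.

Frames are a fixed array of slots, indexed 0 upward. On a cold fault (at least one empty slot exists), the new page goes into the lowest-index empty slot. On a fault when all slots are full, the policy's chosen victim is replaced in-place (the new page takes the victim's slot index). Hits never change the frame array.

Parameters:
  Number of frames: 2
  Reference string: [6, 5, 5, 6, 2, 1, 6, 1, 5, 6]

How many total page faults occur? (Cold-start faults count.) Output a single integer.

Answer: 5

Derivation:
Step 0: ref 6 → FAULT, frames=[6,-]
Step 1: ref 5 → FAULT, frames=[6,5]
Step 2: ref 5 → HIT, frames=[6,5]
Step 3: ref 6 → HIT, frames=[6,5]
Step 4: ref 2 → FAULT (evict 5), frames=[6,2]
Step 5: ref 1 → FAULT (evict 2), frames=[6,1]
Step 6: ref 6 → HIT, frames=[6,1]
Step 7: ref 1 → HIT, frames=[6,1]
Step 8: ref 5 → FAULT (evict 1), frames=[6,5]
Step 9: ref 6 → HIT, frames=[6,5]
Total faults: 5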